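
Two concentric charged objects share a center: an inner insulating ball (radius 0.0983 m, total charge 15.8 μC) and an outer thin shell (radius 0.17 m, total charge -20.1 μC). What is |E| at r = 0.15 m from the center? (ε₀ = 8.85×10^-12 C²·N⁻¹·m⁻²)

Symmetry ⇒ E = E(r) r̂. Gaussian sphere of radius r = 0.15 m (between the bodies, 0.0983 m < r < 0.17 m).
The shell at 0.17 m lies outside the Gaussian surface, so Q_enc = 15.8 μC = 1.58×10^-5 C.
Applying ∮E·dA = Q_enc/ε₀ with Φ = E(4πr²):
E = |Q_enc|/(4πε₀r²) = (1.58e-5)/(4π·8.85×10^-12·(0.15)²) = 6.31×10^6 N/C.

E ≈ 6.31×10^6 N/C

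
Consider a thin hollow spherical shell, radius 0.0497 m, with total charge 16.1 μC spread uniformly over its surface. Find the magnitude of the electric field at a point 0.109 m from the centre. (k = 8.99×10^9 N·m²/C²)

E ≈ 1.22×10^7 V/m

Use a concentric Gaussian sphere at r = 0.109 m (r > 0.0497 m).
The entire shell is enclosed: Q_enc = 1.61×10^-5 C.
Gauss's law: E·4πr² = Q_enc/ε₀.
E = k|Q_enc|/r² = (8.99×10^9)(1.61×10^-5)/(0.109)² = 1.22×10^7 N/C.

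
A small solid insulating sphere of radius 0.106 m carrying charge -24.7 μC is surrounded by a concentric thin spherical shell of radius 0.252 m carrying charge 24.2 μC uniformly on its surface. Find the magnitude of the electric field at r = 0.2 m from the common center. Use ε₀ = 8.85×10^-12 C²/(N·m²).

Take a concentric spherical Gaussian surface of radius r = 0.2 m (between the bodies, 0.106 m < r < 0.252 m).
Only the inner charge is enclosed; the outer shell contributes nothing inside itself. Q_enc = -24.7 μC = -2.47e-5 C.
Gauss's law: E·4πr² = Q_enc/ε₀.
E = |Q_enc|/(4πε₀r²) = (2.47e-5)/(4π·8.85×10^-12·(0.2)²) = 5.55×10^6 N/C.

E ≈ 5.55×10^6 N/C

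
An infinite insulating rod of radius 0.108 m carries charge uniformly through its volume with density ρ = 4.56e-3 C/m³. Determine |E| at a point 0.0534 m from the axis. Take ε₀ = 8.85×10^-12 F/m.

Take a coaxial cylindrical Gaussian surface of radius r = 0.0534 m and length L (r < R).
Charge inside radius r per length L is ρ·πr²·L, so λ_enc = ρπr² = 4.085e-5 C/m.
Since E is radial and uniform over the curved surface, Φ = E·2πrL = Q_enc/ε₀ = λ_enc L/ε₀.
E = |λ_enc|/(2πε₀r) = (4.085e-5)/(2π·8.85×10^-12·0.0534) = 1.38×10^7 N/C.

E ≈ 1.38e7 N/C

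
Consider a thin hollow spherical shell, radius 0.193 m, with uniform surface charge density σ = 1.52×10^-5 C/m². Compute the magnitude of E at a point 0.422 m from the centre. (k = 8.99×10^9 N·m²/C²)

3.59×10^5 N/C

By spherical symmetry E is radial; choose a Gaussian sphere of radius r = 0.422 m (r > 0.193 m).
The entire shell is enclosed: Q_enc = σ·4πR² = (1.52e-5)·4π·(0.193)² = 7.115×10^-6 C.
By Gauss's law, ∮E·dA = E·4πr² = Q_enc/ε₀.
E = k|Q_enc|/r² = (8.99×10^9)(7.115e-6)/(0.422)² = 3.59×10^5 N/C.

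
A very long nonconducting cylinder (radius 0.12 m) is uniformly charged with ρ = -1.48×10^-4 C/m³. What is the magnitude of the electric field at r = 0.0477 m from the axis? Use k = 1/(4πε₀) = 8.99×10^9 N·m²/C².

Take a coaxial cylindrical Gaussian surface of radius r = 0.0477 m and length L (r < R).
Enclosed charge per unit length: λ_enc = ρ·πr² = (-1.48×10^-4)π(0.0477)² = -1.058×10^-6 C/m.
Since E is radial and uniform over the curved surface, Φ = E·2πrL = Q_enc/ε₀ = λ_enc L/ε₀.
E = 2k|λ_enc|/r = 2(8.99×10^9)(1.058×10^-6)/(0.0477) = 3.99×10^5 N/C.

E = 3.99e5 N/C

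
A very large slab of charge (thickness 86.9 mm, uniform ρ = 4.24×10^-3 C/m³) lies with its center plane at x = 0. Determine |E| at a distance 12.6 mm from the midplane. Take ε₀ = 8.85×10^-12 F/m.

By symmetry E is perpendicular to the slab. A Gaussian pillbox from −12.6 mm to +12.6 mm (face area A) lies entirely within the slab.
Q_enc = ρ·(2x)·A and flux = 2EA, so 2EA = 2ρxA/ε₀ ⇒ E = |ρ|x/ε₀.
E = (4.24e-3)(0.0126)/(8.85×10^-12) = 6.04×10^6 N/C.

6.04e6 V/m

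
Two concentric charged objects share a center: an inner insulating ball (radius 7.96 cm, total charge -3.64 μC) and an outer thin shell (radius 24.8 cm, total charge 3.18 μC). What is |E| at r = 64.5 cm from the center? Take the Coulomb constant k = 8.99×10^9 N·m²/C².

E = 9.94×10^3 N/C

Use a concentric Gaussian sphere at r = 64.5 cm (r > 24.8 cm, enclosing both).
Q_enc = (-3.64 μC) + (3.18 μC) = -4.60×10^-7 C.
Gauss's law: E·4πr² = Q_enc/ε₀.
E = k|Q_enc|/r² = (8.99×10^9)(4.60×10^-7)/(0.645)² = 9.94e3 N/C.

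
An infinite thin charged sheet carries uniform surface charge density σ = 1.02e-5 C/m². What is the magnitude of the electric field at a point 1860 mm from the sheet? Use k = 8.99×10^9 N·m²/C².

Choose a cylindrical pillbox piercing the sheet, end faces (area A) parallel to it.
Flux Φ = 2EA and Q_enc = σA, so 2EA = σA/ε₀ ⇒ E = |σ|/(2ε₀), independent of distance.
E = 2πk|σ| = 2π(8.99×10^9)(1.02×10^-5) = 5.76×10^5 N/C.

|E| = 5.76×10^5 V/m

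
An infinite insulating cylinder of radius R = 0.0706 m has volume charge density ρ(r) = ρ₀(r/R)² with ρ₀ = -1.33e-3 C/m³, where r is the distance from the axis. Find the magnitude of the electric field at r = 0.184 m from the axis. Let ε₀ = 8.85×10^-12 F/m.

E = 1.02×10^6 V/m

By cylindrical symmetry E is radial; use a coaxial Gaussian cylinder of radius 0.184 m and length L (r > R, full charge per length enclosed).
λ_enc = 2π ∫₀^R ρ₀(r'/R)^2 r' dr' = 2πρ₀R²/4 = -1.041×10^-5 C/m.
Gauss's law: E·2πrL = λ_enc L/ε₀.
E = |λ_enc|/(2πε₀r) = (1.041e-5)/(2π·8.85×10^-12·0.184) = 1.02×10^6 N/C.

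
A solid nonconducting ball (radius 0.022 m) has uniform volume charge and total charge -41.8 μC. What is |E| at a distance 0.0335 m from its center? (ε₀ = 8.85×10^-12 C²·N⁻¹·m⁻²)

E = 3.35e8 N/C

By spherical symmetry E is radial; choose a Gaussian sphere of radius r = 0.0335 m (r > R, so the entire charge is enclosed).
Q_enc = -41.8 μC = -4.18e-5 C.
Since E is radial and uniform over the Gaussian sphere, Φ = E·4πr² = Q_enc/ε₀.
E = |Q_enc|/(4πε₀r²) = (4.18×10^-5)/(4π·8.85×10^-12·(0.0335)²) = 3.35e8 N/C.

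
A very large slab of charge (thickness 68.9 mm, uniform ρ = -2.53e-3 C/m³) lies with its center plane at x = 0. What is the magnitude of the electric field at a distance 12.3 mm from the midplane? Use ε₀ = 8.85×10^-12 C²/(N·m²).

By symmetry E is perpendicular to the slab. A Gaussian pillbox from −12.3 mm to +12.3 mm (face area A) lies entirely within the slab.
Q_enc = ρ·(2x)·A and flux = 2EA, so 2EA = 2ρxA/ε₀ ⇒ E = |ρ|x/ε₀.
E = (2.53×10^-3)(0.0123)/(8.85×10^-12) = 3.52×10^6 N/C.

|E| = 3.52e6 N/C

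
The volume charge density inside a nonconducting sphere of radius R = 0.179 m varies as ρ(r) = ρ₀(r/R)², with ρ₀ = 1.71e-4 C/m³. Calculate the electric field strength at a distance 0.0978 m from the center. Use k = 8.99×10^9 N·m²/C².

1.13×10^5 N/C

Take a concentric spherical Gaussian surface of radius r = 0.0978 m (r < R).
Integrate the density: Q_enc = 4π ∫₀^r ρ₀(r'/R)^2 r'² dr' = 4πρ₀ r^5/(5·R²) = 1.20×10^-7 C.
Since E is radial and uniform over the Gaussian sphere, Φ = E·4πr² = Q_enc/ε₀.
E = k|Q_enc|/r² = (8.99×10^9)(1.20×10^-7)/(0.0978)² = 1.13×10^5 N/C.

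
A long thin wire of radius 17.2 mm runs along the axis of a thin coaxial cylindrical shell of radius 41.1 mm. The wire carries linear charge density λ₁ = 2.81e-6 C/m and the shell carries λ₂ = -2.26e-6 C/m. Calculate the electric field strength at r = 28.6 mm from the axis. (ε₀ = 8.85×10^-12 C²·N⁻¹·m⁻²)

|E| ≈ 1.77×10^6 N/C

Coaxial Gaussian cylinder, radius r = 28.6 mm, length L (between the conductors, 17.2 mm < r < 41.1 mm).
Only the inner wire is enclosed; the outer shell contributes nothing inside itself. λ_enc = λ₁ = 2.81×10^-6 C/m.
Gauss's law: E·2πrL = λ_enc L/ε₀.
E = |λ_enc|/(2πε₀r) = (2.81e-6)/(2π·8.85×10^-12·0.0286) = 1.77e6 N/C.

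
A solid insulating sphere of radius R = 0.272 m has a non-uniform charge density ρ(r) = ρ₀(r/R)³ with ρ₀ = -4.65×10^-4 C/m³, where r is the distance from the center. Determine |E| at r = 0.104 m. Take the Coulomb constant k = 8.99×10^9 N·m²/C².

Symmetry ⇒ E = E(r) r̂. Gaussian sphere of radius r = 0.104 m (r < R).
Q_enc = ∫₀^r ρ(r')·4πr'² dr' = (4πρ₀/R³) ∫₀^r r'^5 dr' = 4πρ₀ r^6/(6·R³) = -6.124×10^-8 C.
Gauss's law: E·4πr² = Q_enc/ε₀.
E = k|Q_enc|/r² = (8.99×10^9)(6.124×10^-8)/(0.104)² = 5.09e4 N/C.

|E| ≈ 5.09e4 N/C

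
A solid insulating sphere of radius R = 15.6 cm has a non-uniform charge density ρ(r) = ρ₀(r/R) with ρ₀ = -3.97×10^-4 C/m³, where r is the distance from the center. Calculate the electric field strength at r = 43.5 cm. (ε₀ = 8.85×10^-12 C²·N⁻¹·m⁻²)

Use a concentric Gaussian sphere at r = 43.5 cm (r > R, all charge enclosed).
Q_enc = 4π ∫₀^R ρ₀(r'/R)^1 r'² dr' = 4πρ₀R³/4 = -4.735×10^-6 C.
Gauss's law: E·4πr² = Q_enc/ε₀.
E = |Q_enc|/(4πε₀r²) = (4.735e-6)/(4π·8.85×10^-12·(0.435)²) = 2.25×10^5 N/C.

E = 2.25e5 N/C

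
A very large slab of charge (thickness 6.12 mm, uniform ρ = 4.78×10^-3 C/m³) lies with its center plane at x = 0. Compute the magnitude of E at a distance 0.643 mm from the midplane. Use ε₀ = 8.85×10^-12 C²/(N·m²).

By symmetry E is perpendicular to the slab. A Gaussian pillbox from −0.643 mm to +0.643 mm (face area A) lies entirely within the slab.
Q_enc = ρ·(2x)·A and flux = 2EA, so 2EA = 2ρxA/ε₀ ⇒ E = |ρ|x/ε₀.
E = (4.78e-3)(0.000643)/(8.85×10^-12) = 3.47×10^5 N/C.

E = 3.47e5 N/C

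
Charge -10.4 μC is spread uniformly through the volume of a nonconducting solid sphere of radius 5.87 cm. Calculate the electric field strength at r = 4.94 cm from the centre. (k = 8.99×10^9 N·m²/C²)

Use a concentric Gaussian sphere at r = 4.94 cm (r < R).
For a uniform sphere the enclosed fraction is (r/R)³, so Q_enc = (-10.4 μC)(0.0494/0.0587)³ = -6.199×10^-6 C.
Applying ∮E·dA = Q_enc/ε₀ with Φ = E(4πr²):
E = k|Q_enc|/r² = (8.99×10^9)(6.199e-6)/(0.0494)² = 2.28e7 N/C.

|E| = 2.28×10^7 V/m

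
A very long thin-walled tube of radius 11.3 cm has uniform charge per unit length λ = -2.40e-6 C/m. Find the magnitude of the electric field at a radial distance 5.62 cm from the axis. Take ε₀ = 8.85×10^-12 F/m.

|E| = 0 N/C

By cylindrical symmetry E is radial; use a coaxial Gaussian cylinder of radius 5.62 cm and length L (r < 11.3 cm, inside the shell).
All the surface charge lies outside this cylinder: Q_enc = 0, hence E = 0.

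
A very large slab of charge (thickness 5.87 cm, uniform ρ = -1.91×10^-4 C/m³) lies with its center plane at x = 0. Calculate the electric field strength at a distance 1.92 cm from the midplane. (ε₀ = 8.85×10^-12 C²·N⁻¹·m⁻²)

By symmetry E is perpendicular to the slab. A Gaussian pillbox from −1.92 cm to +1.92 cm (face area A) lies entirely within the slab.
Q_enc = ρ·(2x)·A and flux = 2EA, so 2EA = 2ρxA/ε₀ ⇒ E = |ρ|x/ε₀.
E = (1.91×10^-4)(0.0192)/(8.85×10^-12) = 4.14×10^5 N/C.

4.14e5 N/C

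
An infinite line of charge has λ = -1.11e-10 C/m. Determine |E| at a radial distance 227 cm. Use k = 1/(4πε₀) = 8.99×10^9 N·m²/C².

E = 0.879 N/C

Take a coaxial cylindrical Gaussian surface of radius r = 227 cm and length L.
Q_enc = λL, so λ_enc = -1.11e-10 C/m.
Since E is radial and uniform over the curved surface, Φ = E·2πrL = Q_enc/ε₀ = λ_enc L/ε₀.
E = 2k|λ_enc|/r = 2(8.99×10^9)(1.11×10^-10)/(2.27) = 0.879 N/C.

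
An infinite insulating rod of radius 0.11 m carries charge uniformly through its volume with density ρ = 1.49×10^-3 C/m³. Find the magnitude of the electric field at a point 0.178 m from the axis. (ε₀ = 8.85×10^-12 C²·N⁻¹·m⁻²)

|E| = 5.72e6 V/m

Choose a coaxial cylinder of radius r = 0.178 m (arbitrary length L) as the Gaussian surface (r > 0.11 m, full cross-section enclosed).
λ_enc = ρ·πR² = (1.49×10^-3)π(0.11)² = 5.664×10^-5 C/m.
Applying ∮E·dA = Q_enc/ε₀ with the end caps contributing no flux:
E = |λ_enc|/(2πε₀r) = (5.664×10^-5)/(2π·8.85×10^-12·0.178) = 5.72×10^6 N/C.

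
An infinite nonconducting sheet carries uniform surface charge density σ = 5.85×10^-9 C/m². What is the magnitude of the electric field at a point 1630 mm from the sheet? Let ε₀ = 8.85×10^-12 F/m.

By planar symmetry E is perpendicular to the sheet and uniform; use a Gaussian pillbox with flat faces of area A on each side of the sheet.
Flux Φ = 2EA and Q_enc = σA, so 2EA = σA/ε₀ ⇒ E = |σ|/(2ε₀), independent of distance.
E = |σ|/(2ε₀) = (5.85e-9)/(2·8.85×10^-12) = 331 N/C.

|E| ≈ 331 V/m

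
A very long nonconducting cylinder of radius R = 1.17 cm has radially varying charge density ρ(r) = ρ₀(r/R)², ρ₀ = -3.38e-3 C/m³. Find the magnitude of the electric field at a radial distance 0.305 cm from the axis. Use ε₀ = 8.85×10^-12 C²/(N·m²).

Choose a coaxial cylinder of radius r = 0.305 cm (arbitrary length L) as the Gaussian surface (r < R).
Integrating ρ over the cross-section to radius r: λ_enc = (2πρ₀/R²) ∫₀^r r'^3 dr' = 2πρ₀ r^4/(4·R²) = -3.356×10^-9 C/m.
By Gauss's law (flux through the curved wall only), E·2πrL = λ_enc L/ε₀.
E = |λ_enc|/(2πε₀r) = (3.356e-9)/(2π·8.85×10^-12·0.00305) = 1.98×10^4 N/C.

|E| ≈ 1.98e4 V/m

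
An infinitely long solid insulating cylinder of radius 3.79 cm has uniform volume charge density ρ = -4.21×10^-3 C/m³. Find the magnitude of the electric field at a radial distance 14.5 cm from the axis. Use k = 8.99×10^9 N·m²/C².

2.36×10^6 N/C

By cylindrical symmetry E is radial; use a coaxial Gaussian cylinder of radius 14.5 cm and length L (r > 3.79 cm, full cross-section enclosed).
λ_enc = ρ·πR² = (-4.21×10^-3)π(0.0379)² = -1.90×10^-5 C/m.
Since E is radial and uniform over the curved surface, Φ = E·2πrL = Q_enc/ε₀ = λ_enc L/ε₀.
E = 2k|λ_enc|/r = 2(8.99×10^9)(1.90×10^-5)/(0.145) = 2.36×10^6 N/C.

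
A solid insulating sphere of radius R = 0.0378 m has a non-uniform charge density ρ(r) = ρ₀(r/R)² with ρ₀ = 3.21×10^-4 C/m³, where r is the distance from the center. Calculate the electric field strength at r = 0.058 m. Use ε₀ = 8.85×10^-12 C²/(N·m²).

Symmetry ⇒ E = E(r) r̂. Gaussian sphere of radius r = 0.058 m (r > R, all charge enclosed).
Q_enc = 4π ∫₀^R ρ₀(r'/R)^2 r'² dr' = 4πρ₀R³/5 = 4.357×10^-8 C.
Gauss's law: E·4πr² = Q_enc/ε₀.
E = |Q_enc|/(4πε₀r²) = (4.357e-8)/(4π·8.85×10^-12·(0.058)²) = 1.16×10^5 N/C.

|E| = 1.16e5 N/C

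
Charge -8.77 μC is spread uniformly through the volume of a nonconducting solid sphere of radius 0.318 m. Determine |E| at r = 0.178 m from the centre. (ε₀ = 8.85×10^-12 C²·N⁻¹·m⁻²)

Take a concentric spherical Gaussian surface of radius r = 0.178 m (r < R).
Only the charge within r is enclosed: Q_enc = Q·(r/R)³ = (-8.77 μC)·(0.178 m/0.318 m)³ = -1.538×10^-6 C.
By Gauss's law, ∮E·dA = E·4πr² = Q_enc/ε₀.
E = |Q_enc|/(4πε₀r²) = (1.538×10^-6)/(4π·8.85×10^-12·(0.178)²) = 4.37×10^5 N/C.

E = 4.37×10^5 N/C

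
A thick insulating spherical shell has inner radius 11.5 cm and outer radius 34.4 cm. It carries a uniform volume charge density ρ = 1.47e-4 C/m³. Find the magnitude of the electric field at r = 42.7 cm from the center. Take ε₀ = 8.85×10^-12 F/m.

|E| = 1.19e6 N/C

By spherical symmetry E is radial; choose a Gaussian sphere of radius r = 42.7 cm (r > 34.4 cm, enclosing the whole shell).
Q_enc = ρ·(4π/3)(b³ − a³) = (1.47×10^-4)·(4π/3)·((0.344)³ − (0.115)³) = 2.413×10^-5 C.
Applying ∮E·dA = Q_enc/ε₀ with Φ = E(4πr²):
E = |Q_enc|/(4πε₀r²) = (2.413×10^-5)/(4π·8.85×10^-12·(0.427)²) = 1.19e6 N/C.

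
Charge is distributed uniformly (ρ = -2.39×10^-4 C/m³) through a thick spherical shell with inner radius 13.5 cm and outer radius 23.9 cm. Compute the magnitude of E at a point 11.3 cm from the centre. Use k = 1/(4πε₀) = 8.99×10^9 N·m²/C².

Take a concentric spherical Gaussian surface of radius r = 11.3 cm (r < 13.5 cm, inside the empty cavity).
No charge is enclosed, so by Gauss's law E·4πr² = 0 ⇒ E = 0.

|E| = 0 N/C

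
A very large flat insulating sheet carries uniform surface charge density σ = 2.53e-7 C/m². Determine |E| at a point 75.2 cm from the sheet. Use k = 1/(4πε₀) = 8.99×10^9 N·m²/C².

|E| ≈ 1.43e4 N/C

The symmetry is planar: E is normal to the sheet and the same magnitude on both sides. Take a pillbox straddling the sheet with end-cap area A.
Flux Φ = 2EA and Q_enc = σA, so 2EA = σA/ε₀ ⇒ E = |σ|/(2ε₀), independent of distance.
E = 2πk|σ| = 2π(8.99×10^9)(2.53×10^-7) = 1.43×10^4 N/C.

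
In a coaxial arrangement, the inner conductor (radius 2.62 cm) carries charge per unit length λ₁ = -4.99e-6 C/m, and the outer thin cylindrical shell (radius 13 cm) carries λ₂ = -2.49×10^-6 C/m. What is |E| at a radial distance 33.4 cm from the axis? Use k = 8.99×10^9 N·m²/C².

By cylindrical symmetry E is radial; use a coaxial Gaussian cylinder of radius 33.4 cm and length L (r > 13 cm, enclosing both).
λ_enc = λ₁ + λ₂ = (-4.99×10^-6) + (-2.49×10^-6) = -7.48×10^-6 C/m.
By Gauss's law (flux through the curved wall only), E·2πrL = λ_enc L/ε₀.
E = 2k|λ_enc|/r = 2(8.99×10^9)(7.48×10^-6)/(0.334) = 4.03e5 N/C.

E ≈ 4.03e5 N/C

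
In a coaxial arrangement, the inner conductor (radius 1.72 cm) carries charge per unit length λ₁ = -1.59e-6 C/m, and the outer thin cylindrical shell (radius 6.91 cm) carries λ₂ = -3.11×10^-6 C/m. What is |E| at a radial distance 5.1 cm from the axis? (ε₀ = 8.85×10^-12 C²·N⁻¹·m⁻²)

E = 5.61×10^5 N/C

Coaxial Gaussian cylinder, radius r = 5.1 cm, length L (between the conductors, 1.72 cm < r < 6.91 cm).
The shell at 6.91 cm lies outside the Gaussian surface, so λ_enc = λ₁ = -1.59×10^-6 C/m.
By Gauss's law (flux through the curved wall only), E·2πrL = λ_enc L/ε₀.
E = |λ_enc|/(2πε₀r) = (1.59e-6)/(2π·8.85×10^-12·0.051) = 5.61e5 N/C.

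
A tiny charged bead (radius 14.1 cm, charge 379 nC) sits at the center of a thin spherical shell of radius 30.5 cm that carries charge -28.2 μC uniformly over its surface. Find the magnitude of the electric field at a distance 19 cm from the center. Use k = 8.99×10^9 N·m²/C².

Take a concentric spherical Gaussian surface of radius r = 19 cm (between the bodies, 14.1 cm < r < 30.5 cm).
Only the inner charge is enclosed; the outer shell contributes nothing inside itself. Q_enc = 379 nC = 3.79×10^-7 C.
Applying ∮E·dA = Q_enc/ε₀ with Φ = E(4πr²):
E = k|Q_enc|/r² = (8.99×10^9)(3.79×10^-7)/(0.19)² = 9.44×10^4 N/C.

|E| ≈ 9.44×10^4 N/C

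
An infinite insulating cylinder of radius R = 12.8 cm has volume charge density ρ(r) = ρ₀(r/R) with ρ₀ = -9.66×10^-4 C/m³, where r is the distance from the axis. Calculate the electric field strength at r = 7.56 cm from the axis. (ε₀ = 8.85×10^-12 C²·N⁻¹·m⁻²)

Choose a coaxial cylinder of radius r = 7.56 cm (arbitrary length L) as the Gaussian surface (r < R).
λ_enc = ∫₀^r ρ(r')·2πr' dr' = (2πρ₀/R)·r^3/3 = -6.83×10^-6 C/m.
Gauss's law: E·2πrL = λ_enc L/ε₀.
E = |λ_enc|/(2πε₀r) = (6.83e-6)/(2π·8.85×10^-12·0.0756) = 1.62×10^6 N/C.

1.62e6 N/C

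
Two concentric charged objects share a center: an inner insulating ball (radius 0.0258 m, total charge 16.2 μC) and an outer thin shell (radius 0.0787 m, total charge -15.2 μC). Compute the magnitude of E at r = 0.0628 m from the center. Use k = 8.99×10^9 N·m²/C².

3.69×10^7 V/m

By spherical symmetry E is radial; choose a Gaussian sphere of radius r = 0.0628 m (between the bodies, 0.0258 m < r < 0.0787 m).
The shell at 0.0787 m lies outside the Gaussian surface, so Q_enc = 16.2 μC = 1.62e-5 C.
By Gauss's law, ∮E·dA = E·4πr² = Q_enc/ε₀.
E = k|Q_enc|/r² = (8.99×10^9)(1.62×10^-5)/(0.0628)² = 3.69e7 N/C.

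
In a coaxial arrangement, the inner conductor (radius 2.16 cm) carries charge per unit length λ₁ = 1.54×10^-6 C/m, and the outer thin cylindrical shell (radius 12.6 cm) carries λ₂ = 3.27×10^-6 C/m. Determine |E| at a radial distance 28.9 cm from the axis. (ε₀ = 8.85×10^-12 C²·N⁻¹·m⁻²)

|E| = 2.99×10^5 N/C

Take a coaxial cylindrical Gaussian surface of radius r = 28.9 cm and length L (r > 12.6 cm, enclosing both).
λ_enc = λ₁ + λ₂ = (1.54×10^-6) + (3.27e-6) = 4.81e-6 C/m.
By Gauss's law (flux through the curved wall only), E·2πrL = λ_enc L/ε₀.
E = |λ_enc|/(2πε₀r) = (4.81×10^-6)/(2π·8.85×10^-12·0.289) = 2.99×10^5 N/C.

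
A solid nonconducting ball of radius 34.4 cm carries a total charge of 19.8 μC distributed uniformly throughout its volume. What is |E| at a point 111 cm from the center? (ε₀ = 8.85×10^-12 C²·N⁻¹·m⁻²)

By spherical symmetry E is radial; choose a Gaussian sphere of radius r = 111 cm (r > R, so the entire charge is enclosed).
Q_enc = 19.8 μC = 1.98e-5 C.
Gauss's law: E·4πr² = Q_enc/ε₀.
E = |Q_enc|/(4πε₀r²) = (1.98×10^-5)/(4π·8.85×10^-12·(1.11)²) = 1.44×10^5 N/C.

|E| = 1.44×10^5 N/C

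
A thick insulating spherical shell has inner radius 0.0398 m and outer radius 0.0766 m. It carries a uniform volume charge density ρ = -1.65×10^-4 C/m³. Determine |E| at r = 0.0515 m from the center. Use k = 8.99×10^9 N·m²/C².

E = 1.72×10^5 N/C

By spherical symmetry E is radial; choose a Gaussian sphere of radius r = 0.0515 m (within the shell material, 0.0398 m < r < 0.0766 m).
Enclosed charge is the volume from a to r: Q_enc = (4π/3)ρ(r³ − a³) = -5.083×10^-8 C.
By Gauss's law, ∮E·dA = E·4πr² = Q_enc/ε₀.
E = k|Q_enc|/r² = (8.99×10^9)(5.083×10^-8)/(0.0515)² = 1.72×10^5 N/C.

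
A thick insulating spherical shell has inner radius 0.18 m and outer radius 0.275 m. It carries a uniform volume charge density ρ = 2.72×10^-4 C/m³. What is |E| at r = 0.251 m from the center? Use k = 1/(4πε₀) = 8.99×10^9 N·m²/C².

Symmetry ⇒ E = E(r) r̂. Gaussian sphere of radius r = 0.251 m (within the shell material, 0.18 m < r < 0.275 m).
Enclosed charge is the volume from a to r: Q_enc = (4π/3)ρ(r³ − a³) = 1.137×10^-5 C.
Applying ∮E·dA = Q_enc/ε₀ with Φ = E(4πr²):
E = k|Q_enc|/r² = (8.99×10^9)(1.137×10^-5)/(0.251)² = 1.62×10^6 N/C.

E ≈ 1.62e6 N/C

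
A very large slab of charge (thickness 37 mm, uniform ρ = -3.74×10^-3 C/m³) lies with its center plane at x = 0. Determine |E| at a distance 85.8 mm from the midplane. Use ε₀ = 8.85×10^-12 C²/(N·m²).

The point |x| = 85.8 mm lies outside the slab (half-thickness 0.0185 m). A symmetric pillbox spanning the full slab encloses Q_enc = ρ·d·A.
Flux = 2EA ⇒ E = |ρ|d/(2ε₀), independent of distance outside.
E = (3.74e-3)(0.037)/(2·8.85×10^-12) = 7.82×10^6 N/C.

|E| = 7.82×10^6 N/C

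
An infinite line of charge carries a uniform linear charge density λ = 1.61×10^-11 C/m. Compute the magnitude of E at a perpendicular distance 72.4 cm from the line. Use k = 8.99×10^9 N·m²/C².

|E| = 0.4 N/C

Take a coaxial cylindrical Gaussian surface of radius r = 72.4 cm and length L.
Q_enc = λL, so λ_enc = 1.61e-11 C/m.
By Gauss's law (flux through the curved wall only), E·2πrL = λ_enc L/ε₀.
E = 2k|λ_enc|/r = 2(8.99×10^9)(1.61×10^-11)/(0.724) = 0.4 N/C.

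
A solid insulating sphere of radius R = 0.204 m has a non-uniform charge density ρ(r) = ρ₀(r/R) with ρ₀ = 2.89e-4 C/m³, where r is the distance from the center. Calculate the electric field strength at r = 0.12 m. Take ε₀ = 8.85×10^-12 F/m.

By spherical symmetry E is radial; choose a Gaussian sphere of radius r = 0.12 m (r < R).
Integrate the density: Q_enc = 4π ∫₀^r ρ₀(r'/R)^1 r'² dr' = 4πρ₀ r^4/(4·R) = 9.229×10^-7 C.
Since E is radial and uniform over the Gaussian sphere, Φ = E·4πr² = Q_enc/ε₀.
E = |Q_enc|/(4πε₀r²) = (9.229×10^-7)/(4π·8.85×10^-12·(0.12)²) = 5.76×10^5 N/C.

|E| = 5.76e5 V/m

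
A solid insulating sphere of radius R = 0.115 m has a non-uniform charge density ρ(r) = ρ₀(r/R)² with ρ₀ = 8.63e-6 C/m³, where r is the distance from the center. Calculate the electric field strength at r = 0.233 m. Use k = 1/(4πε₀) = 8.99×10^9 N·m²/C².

Symmetry ⇒ E = E(r) r̂. Gaussian sphere of radius r = 0.233 m (r > R, all charge enclosed).
Q_enc = 4π ∫₀^R ρ₀(r'/R)^2 r'² dr' = 4πρ₀R³/5 = 3.299e-8 C.
By Gauss's law, ∮E·dA = E·4πr² = Q_enc/ε₀.
E = k|Q_enc|/r² = (8.99×10^9)(3.299×10^-8)/(0.233)² = 5.46e3 N/C.

|E| ≈ 5.46×10^3 N/C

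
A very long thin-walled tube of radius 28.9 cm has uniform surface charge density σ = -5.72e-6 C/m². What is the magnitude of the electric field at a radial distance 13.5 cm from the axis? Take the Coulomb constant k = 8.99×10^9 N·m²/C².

E = 0 (no enclosed charge)

Take a coaxial cylindrical Gaussian surface of radius r = 13.5 cm and length L (r < 28.9 cm, inside the shell).
No charge is enclosed, so Gauss's law gives E·2πrL = 0 ⇒ E = 0.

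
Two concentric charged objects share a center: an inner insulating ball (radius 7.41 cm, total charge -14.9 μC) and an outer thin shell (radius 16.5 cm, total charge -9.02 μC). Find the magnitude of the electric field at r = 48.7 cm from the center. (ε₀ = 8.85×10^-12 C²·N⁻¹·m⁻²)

Use a concentric Gaussian sphere at r = 48.7 cm (r > 16.5 cm, enclosing both).
Q_enc = (-14.9 μC) + (-9.02 μC) = -2.392×10^-5 C.
By Gauss's law, ∮E·dA = E·4πr² = Q_enc/ε₀.
E = |Q_enc|/(4πε₀r²) = (2.392e-5)/(4π·8.85×10^-12·(0.487)²) = 9.07×10^5 N/C.

E = 9.07×10^5 N/C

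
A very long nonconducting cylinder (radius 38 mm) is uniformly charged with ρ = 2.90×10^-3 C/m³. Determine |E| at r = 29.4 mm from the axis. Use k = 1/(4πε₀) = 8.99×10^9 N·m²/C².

Take a coaxial cylindrical Gaussian surface of radius r = 29.4 mm and length L (r < R).
Charge inside radius r per length L is ρ·πr²·L, so λ_enc = ρπr² = 7.875×10^-6 C/m.
By Gauss's law (flux through the curved wall only), E·2πrL = λ_enc L/ε₀.
E = 2k|λ_enc|/r = 2(8.99×10^9)(7.875×10^-6)/(0.0294) = 4.82×10^6 N/C.

4.82e6 N/C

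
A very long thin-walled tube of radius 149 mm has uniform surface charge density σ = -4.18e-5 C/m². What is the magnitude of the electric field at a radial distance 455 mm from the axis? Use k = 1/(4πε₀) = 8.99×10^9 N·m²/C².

Take a coaxial cylindrical Gaussian surface of radius r = 455 mm and length L (r > 149 mm).
The whole shell is enclosed: λ_enc = σ·2πR = (-4.18×10^-5)·2π·(0.149) = -3.913×10^-5 C/m.
Gauss's law: E·2πrL = λ_enc L/ε₀.
E = 2k|λ_enc|/r = 2(8.99×10^9)(3.913×10^-5)/(0.455) = 1.55e6 N/C.

|E| ≈ 1.55e6 N/C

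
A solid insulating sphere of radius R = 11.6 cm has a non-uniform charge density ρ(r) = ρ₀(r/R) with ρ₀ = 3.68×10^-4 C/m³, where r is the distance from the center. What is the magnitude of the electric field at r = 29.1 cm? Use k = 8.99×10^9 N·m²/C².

Take a concentric spherical Gaussian surface of radius r = 29.1 cm (r > R, all charge enclosed).
Q_enc = 4π ∫₀^R ρ₀(r'/R)^1 r'² dr' = 4πρ₀R³/4 = 1.805×10^-6 C.
Since E is radial and uniform over the Gaussian sphere, Φ = E·4πr² = Q_enc/ε₀.
E = k|Q_enc|/r² = (8.99×10^9)(1.805e-6)/(0.291)² = 1.92×10^5 N/C.

E = 1.92×10^5 N/C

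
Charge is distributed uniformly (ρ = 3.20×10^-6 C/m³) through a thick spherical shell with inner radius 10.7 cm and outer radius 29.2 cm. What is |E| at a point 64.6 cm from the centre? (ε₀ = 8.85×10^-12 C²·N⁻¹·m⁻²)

By spherical symmetry E is radial; choose a Gaussian sphere of radius r = 64.6 cm (r > 29.2 cm, enclosing the whole shell).
Q_enc = ρ·(4π/3)(b³ − a³) = (3.20×10^-6)·(4π/3)·((0.292)³ − (0.107)³) = 3.173e-7 C.
Gauss's law: E·4πr² = Q_enc/ε₀.
E = |Q_enc|/(4πε₀r²) = (3.173e-7)/(4π·8.85×10^-12·(0.646)²) = 6.84e3 N/C.

E ≈ 6.84e3 N/C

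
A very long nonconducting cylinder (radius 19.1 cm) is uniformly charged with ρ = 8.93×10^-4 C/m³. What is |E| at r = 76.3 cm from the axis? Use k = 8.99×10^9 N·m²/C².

E ≈ 2.41×10^6 N/C

Take a coaxial cylindrical Gaussian surface of radius r = 76.3 cm and length L (r > 19.1 cm, full cross-section enclosed).
λ_enc = ρ·πR² = (8.93×10^-4)π(0.191)² = 1.023e-4 C/m.
Since E is radial and uniform over the curved surface, Φ = E·2πrL = Q_enc/ε₀ = λ_enc L/ε₀.
E = 2k|λ_enc|/r = 2(8.99×10^9)(1.023×10^-4)/(0.763) = 2.41×10^6 N/C.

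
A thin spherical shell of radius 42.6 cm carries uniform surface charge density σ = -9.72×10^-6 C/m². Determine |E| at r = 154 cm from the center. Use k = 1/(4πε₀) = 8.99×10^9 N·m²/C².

Symmetry ⇒ E = E(r) r̂. Gaussian sphere of radius r = 154 cm (r > 42.6 cm).
The entire shell is enclosed: Q_enc = σ·4πR² = (-9.72e-6)·4π·(0.426)² = -2.217×10^-5 C.
Gauss's law: E·4πr² = Q_enc/ε₀.
E = k|Q_enc|/r² = (8.99×10^9)(2.217×10^-5)/(1.54)² = 8.40×10^4 N/C.

|E| = 8.40×10^4 V/m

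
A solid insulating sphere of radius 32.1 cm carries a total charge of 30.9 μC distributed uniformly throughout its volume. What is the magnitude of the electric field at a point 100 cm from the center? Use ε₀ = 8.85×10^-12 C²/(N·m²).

Symmetry ⇒ E = E(r) r̂. Gaussian sphere of radius r = 100 cm (r > R, so the entire charge is enclosed).
Q_enc = 30.9 μC = 3.09×10^-5 C.
By Gauss's law, ∮E·dA = E·4πr² = Q_enc/ε₀.
E = |Q_enc|/(4πε₀r²) = (3.09e-5)/(4π·8.85×10^-12·(1)²) = 2.78×10^5 N/C.

|E| ≈ 2.78×10^5 N/C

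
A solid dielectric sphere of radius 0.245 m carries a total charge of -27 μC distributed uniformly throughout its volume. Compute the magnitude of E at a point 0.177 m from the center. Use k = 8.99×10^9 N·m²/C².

E ≈ 2.92e6 N/C

Take a concentric spherical Gaussian surface of radius r = 0.177 m (r < R).
Only the charge within r is enclosed: Q_enc = Q·(r/R)³ = (-27 μC)·(0.177 m/0.245 m)³ = -1.018×10^-5 C.
By Gauss's law, ∮E·dA = E·4πr² = Q_enc/ε₀.
E = k|Q_enc|/r² = (8.99×10^9)(1.018×10^-5)/(0.177)² = 2.92×10^6 N/C.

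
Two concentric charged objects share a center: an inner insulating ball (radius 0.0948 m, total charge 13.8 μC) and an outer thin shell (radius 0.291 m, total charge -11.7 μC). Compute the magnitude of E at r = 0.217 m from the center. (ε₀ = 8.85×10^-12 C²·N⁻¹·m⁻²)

Take a concentric spherical Gaussian surface of radius r = 0.217 m (between the bodies, 0.0948 m < r < 0.291 m).
Only the inner charge is enclosed; the outer shell contributes nothing inside itself. Q_enc = 13.8 μC = 1.38×10^-5 C.
Applying ∮E·dA = Q_enc/ε₀ with Φ = E(4πr²):
E = |Q_enc|/(4πε₀r²) = (1.38×10^-5)/(4π·8.85×10^-12·(0.217)²) = 2.64e6 N/C.

|E| = 2.64×10^6 N/C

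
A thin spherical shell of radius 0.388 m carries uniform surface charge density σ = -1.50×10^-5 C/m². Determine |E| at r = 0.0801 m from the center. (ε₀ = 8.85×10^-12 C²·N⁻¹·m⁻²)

E = 0 (no enclosed charge)

Symmetry ⇒ E = E(r) r̂. Gaussian sphere of radius r = 0.0801 m (inside the shell, r < 0.388 m).
No charge lies within this surface, so Q_enc = 0 and Gauss's law gives E·4πr² = 0 ⇒ E = 0.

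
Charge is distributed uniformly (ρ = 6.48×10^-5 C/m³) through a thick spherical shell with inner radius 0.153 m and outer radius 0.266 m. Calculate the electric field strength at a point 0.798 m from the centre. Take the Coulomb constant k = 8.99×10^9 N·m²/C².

By spherical symmetry E is radial; choose a Gaussian sphere of radius r = 0.798 m (r > 0.266 m, enclosing the whole shell).
Q_enc = ρ·(4π/3)(b³ − a³) = (6.48×10^-5)·(4π/3)·((0.266)³ − (0.153)³) = 4.137e-6 C.
By Gauss's law, ∮E·dA = E·4πr² = Q_enc/ε₀.
E = k|Q_enc|/r² = (8.99×10^9)(4.137e-6)/(0.798)² = 5.84×10^4 N/C.

5.84×10^4 V/m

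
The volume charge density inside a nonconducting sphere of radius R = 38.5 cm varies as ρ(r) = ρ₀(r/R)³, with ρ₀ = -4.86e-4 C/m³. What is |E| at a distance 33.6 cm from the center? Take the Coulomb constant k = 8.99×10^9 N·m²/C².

Use a concentric Gaussian sphere at r = 33.6 cm (r < R).
Q_enc = ∫₀^r ρ(r')·4πr'² dr' = (4πρ₀/R³) ∫₀^r r'^5 dr' = 4πρ₀ r^6/(6·R³) = -2.567e-5 C.
Since E is radial and uniform over the Gaussian sphere, Φ = E·4πr² = Q_enc/ε₀.
E = k|Q_enc|/r² = (8.99×10^9)(2.567×10^-5)/(0.336)² = 2.04×10^6 N/C.

|E| ≈ 2.04×10^6 N/C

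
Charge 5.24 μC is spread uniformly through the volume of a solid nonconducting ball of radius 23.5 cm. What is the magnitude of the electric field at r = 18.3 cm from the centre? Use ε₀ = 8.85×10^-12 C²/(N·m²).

By spherical symmetry E is radial; choose a Gaussian sphere of radius r = 18.3 cm (r < R).
For a uniform sphere the enclosed fraction is (r/R)³, so Q_enc = (5.24 μC)(0.183/0.235)³ = 2.474×10^-6 C.
Gauss's law: E·4πr² = Q_enc/ε₀.
E = |Q_enc|/(4πε₀r²) = (2.474×10^-6)/(4π·8.85×10^-12·(0.183)²) = 6.64×10^5 N/C.

|E| ≈ 6.64×10^5 N/C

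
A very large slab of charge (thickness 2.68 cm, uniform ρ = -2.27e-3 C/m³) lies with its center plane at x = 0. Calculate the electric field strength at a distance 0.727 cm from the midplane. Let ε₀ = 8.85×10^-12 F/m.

By symmetry E is perpendicular to the slab. A Gaussian pillbox from −0.727 cm to +0.727 cm (face area A) lies entirely within the slab.
Q_enc = ρ·(2x)·A and flux = 2EA, so 2EA = 2ρxA/ε₀ ⇒ E = |ρ|x/ε₀.
E = (2.27×10^-3)(0.00727)/(8.85×10^-12) = 1.86e6 N/C.

1.86×10^6 N/C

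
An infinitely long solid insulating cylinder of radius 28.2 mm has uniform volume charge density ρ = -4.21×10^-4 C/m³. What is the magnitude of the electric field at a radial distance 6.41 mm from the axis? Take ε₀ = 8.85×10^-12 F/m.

E ≈ 1.52×10^5 N/C

Choose a coaxial cylinder of radius r = 6.41 mm (arbitrary length L) as the Gaussian surface (r < R).
Enclosed charge per unit length: λ_enc = ρ·πr² = (-4.21e-4)π(0.00641)² = -5.434×10^-8 C/m.
Gauss's law: E·2πrL = λ_enc L/ε₀.
E = |λ_enc|/(2πε₀r) = (5.434e-8)/(2π·8.85×10^-12·0.00641) = 1.52×10^5 N/C.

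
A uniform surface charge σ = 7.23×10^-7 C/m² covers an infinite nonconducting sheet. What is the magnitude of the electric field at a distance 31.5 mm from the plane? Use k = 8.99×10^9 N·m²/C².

The symmetry is planar: E is normal to the sheet and the same magnitude on both sides. Take a pillbox straddling the sheet with end-cap area A.
Only the two end caps contribute flux: Φ = 2EA. With Q_enc = σA, Gauss's law gives E = |σ|/(2ε₀).
E = 2πk|σ| = 2π(8.99×10^9)(7.23e-7) = 4.08×10^4 N/C.

E ≈ 4.08×10^4 N/C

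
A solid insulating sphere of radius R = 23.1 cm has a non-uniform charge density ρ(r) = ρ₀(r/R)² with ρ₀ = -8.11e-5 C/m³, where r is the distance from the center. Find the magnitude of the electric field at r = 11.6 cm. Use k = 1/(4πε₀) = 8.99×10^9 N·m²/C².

E ≈ 5.36×10^4 N/C

Take a concentric spherical Gaussian surface of radius r = 11.6 cm (r < R).
Integrate the density: Q_enc = 4π ∫₀^r ρ₀(r'/R)^2 r'² dr' = 4πρ₀ r^5/(5·R²) = -8.023×10^-8 C.
By Gauss's law, ∮E·dA = E·4πr² = Q_enc/ε₀.
E = k|Q_enc|/r² = (8.99×10^9)(8.023×10^-8)/(0.116)² = 5.36×10^4 N/C.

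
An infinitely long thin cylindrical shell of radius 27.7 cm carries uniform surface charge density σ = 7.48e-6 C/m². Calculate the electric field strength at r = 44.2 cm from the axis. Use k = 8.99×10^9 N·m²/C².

Choose a coaxial cylinder of radius r = 44.2 cm (arbitrary length L) as the Gaussian surface (r > 27.7 cm).
The whole shell is enclosed: λ_enc = σ·2πR = (7.48×10^-6)·2π·(0.277) = 1.302e-5 C/m.
By Gauss's law (flux through the curved wall only), E·2πrL = λ_enc L/ε₀.
E = 2k|λ_enc|/r = 2(8.99×10^9)(1.302×10^-5)/(0.442) = 5.30×10^5 N/C.

5.30×10^5 N/C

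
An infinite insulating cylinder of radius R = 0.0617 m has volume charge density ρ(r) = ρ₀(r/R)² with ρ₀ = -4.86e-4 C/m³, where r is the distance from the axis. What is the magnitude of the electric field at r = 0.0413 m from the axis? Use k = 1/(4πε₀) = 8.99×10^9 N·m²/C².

Coaxial Gaussian cylinder, radius r = 0.0413 m, length L (r < R).
λ_enc = ∫₀^r ρ(r')·2πr' dr' = (2πρ₀/R²)·r^4/4 = -5.834×10^-7 C/m.
Since E is radial and uniform over the curved surface, Φ = E·2πrL = Q_enc/ε₀ = λ_enc L/ε₀.
E = 2k|λ_enc|/r = 2(8.99×10^9)(5.834e-7)/(0.0413) = 2.54×10^5 N/C.

|E| ≈ 2.54×10^5 N/C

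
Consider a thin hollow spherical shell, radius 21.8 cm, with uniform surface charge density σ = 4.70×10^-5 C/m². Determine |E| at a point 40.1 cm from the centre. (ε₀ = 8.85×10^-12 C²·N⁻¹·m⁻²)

Symmetry ⇒ E = E(r) r̂. Gaussian sphere of radius r = 40.1 cm (r > 21.8 cm).
The entire shell is enclosed: Q_enc = σ·4πR² = (4.70×10^-5)·4π·(0.218)² = 2.807×10^-5 C.
Gauss's law: E·4πr² = Q_enc/ε₀.
E = |Q_enc|/(4πε₀r²) = (2.807e-5)/(4π·8.85×10^-12·(0.401)²) = 1.57e6 N/C.

|E| ≈ 1.57×10^6 N/C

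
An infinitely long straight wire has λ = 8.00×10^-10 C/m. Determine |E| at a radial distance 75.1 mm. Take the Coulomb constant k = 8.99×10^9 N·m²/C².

By cylindrical symmetry E is radial; use a coaxial Gaussian cylinder of radius 75.1 mm and length L.
Q_enc = λL, so λ_enc = 8.00×10^-10 C/m.
Applying ∮E·dA = Q_enc/ε₀ with the end caps contributing no flux:
E = 2k|λ_enc|/r = 2(8.99×10^9)(8.00e-10)/(0.0751) = 192 N/C.

192 V/m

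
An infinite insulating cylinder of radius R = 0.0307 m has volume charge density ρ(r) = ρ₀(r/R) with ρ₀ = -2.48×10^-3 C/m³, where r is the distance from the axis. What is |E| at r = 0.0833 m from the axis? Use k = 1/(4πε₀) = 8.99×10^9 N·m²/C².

|E| = 1.06e6 V/m

Choose a coaxial cylinder of radius r = 0.0833 m (arbitrary length L) as the Gaussian surface (r > R, full charge per length enclosed).
λ_enc = 2π ∫₀^R ρ₀(r'/R)^1 r' dr' = 2πρ₀R²/3 = -4.895e-6 C/m.
Applying ∮E·dA = Q_enc/ε₀ with the end caps contributing no flux:
E = 2k|λ_enc|/r = 2(8.99×10^9)(4.895×10^-6)/(0.0833) = 1.06×10^6 N/C.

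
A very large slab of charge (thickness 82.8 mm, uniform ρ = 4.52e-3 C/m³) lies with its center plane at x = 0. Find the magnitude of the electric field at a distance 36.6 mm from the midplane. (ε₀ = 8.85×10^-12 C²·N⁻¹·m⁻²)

|E| ≈ 1.87e7 N/C

By symmetry E is perpendicular to the slab. A Gaussian pillbox from −36.6 mm to +36.6 mm (face area A) lies entirely within the slab.
Q_enc = ρ·(2x)·A and flux = 2EA, so 2EA = 2ρxA/ε₀ ⇒ E = |ρ|x/ε₀.
E = (4.52e-3)(0.0366)/(8.85×10^-12) = 1.87×10^7 N/C.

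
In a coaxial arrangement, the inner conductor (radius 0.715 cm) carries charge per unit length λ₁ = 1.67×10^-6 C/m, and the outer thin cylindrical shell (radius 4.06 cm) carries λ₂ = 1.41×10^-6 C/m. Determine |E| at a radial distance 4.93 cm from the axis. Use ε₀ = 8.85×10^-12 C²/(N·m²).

E ≈ 1.12×10^6 N/C

Take a coaxial cylindrical Gaussian surface of radius r = 4.93 cm and length L (r > 4.06 cm, enclosing both).
λ_enc = λ₁ + λ₂ = (1.67e-6) + (1.41×10^-6) = 3.08×10^-6 C/m.
By Gauss's law (flux through the curved wall only), E·2πrL = λ_enc L/ε₀.
E = |λ_enc|/(2πε₀r) = (3.08×10^-6)/(2π·8.85×10^-12·0.0493) = 1.12×10^6 N/C.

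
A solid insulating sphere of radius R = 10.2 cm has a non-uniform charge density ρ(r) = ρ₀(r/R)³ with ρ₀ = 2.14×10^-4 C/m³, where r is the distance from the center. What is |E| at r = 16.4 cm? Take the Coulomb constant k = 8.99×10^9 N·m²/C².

Symmetry ⇒ E = E(r) r̂. Gaussian sphere of radius r = 16.4 cm (r > R, all charge enclosed).
Q_enc = 4π ∫₀^R ρ₀(r'/R)^3 r'² dr' = 4πρ₀R³/6 = 4.756×10^-7 C.
By Gauss's law, ∮E·dA = E·4πr² = Q_enc/ε₀.
E = k|Q_enc|/r² = (8.99×10^9)(4.756e-7)/(0.164)² = 1.59e5 N/C.

|E| ≈ 1.59e5 N/C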